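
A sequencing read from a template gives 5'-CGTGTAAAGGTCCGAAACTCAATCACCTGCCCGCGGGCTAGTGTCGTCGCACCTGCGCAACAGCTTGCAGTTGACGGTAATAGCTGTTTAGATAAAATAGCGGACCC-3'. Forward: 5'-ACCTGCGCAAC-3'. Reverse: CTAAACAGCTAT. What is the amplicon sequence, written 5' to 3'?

Scanning the template, ACCTGCGCAAC occurs at positions 51–61; this primer anneals to the bottom strand there with its 3' end pointing downstream.
Reverse complement of the reverse primer: ATAGCTGTTTAG. This occurs on the top strand at positions 80–91.
The product is the template from position 51 through 91 (41 bp).

5'-ACCTGCGCAACAGCTTGCAGTTGACGGTAATAGCTGTTTAG-3'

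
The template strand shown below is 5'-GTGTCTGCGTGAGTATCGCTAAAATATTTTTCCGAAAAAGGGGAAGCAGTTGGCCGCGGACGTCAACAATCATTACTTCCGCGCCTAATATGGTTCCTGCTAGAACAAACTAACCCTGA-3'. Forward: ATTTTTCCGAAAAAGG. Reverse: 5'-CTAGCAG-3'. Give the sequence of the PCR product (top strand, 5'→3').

Forward primer ATTTTTCCGAAAAAGG is found on the top strand at positions 26–41.
The reverse primer's reverse complement is CTGCTAG, which matches the template at positions 97–103.
The product is the template from position 26 through 103 (78 bp).

5'-ATTTTTCCGAAAAAGGGGAAGCAGTTGGCCGCGGACGTCAACAATCATTACTTCCGCGCCTAATATGGTTCCTGCTAG-3'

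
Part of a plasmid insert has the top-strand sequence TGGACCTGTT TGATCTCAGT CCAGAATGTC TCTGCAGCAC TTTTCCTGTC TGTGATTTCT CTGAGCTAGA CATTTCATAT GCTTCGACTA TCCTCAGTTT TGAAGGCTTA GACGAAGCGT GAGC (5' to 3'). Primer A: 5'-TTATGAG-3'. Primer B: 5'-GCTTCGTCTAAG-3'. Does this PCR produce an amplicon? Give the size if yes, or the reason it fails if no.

Primer A (TTATGAG) does not match the top strand, and its reverse complement CTCATAA does not match either.
With no annealing site for primer A, no amplification occurs.

No product — primer A has no binding site in the template.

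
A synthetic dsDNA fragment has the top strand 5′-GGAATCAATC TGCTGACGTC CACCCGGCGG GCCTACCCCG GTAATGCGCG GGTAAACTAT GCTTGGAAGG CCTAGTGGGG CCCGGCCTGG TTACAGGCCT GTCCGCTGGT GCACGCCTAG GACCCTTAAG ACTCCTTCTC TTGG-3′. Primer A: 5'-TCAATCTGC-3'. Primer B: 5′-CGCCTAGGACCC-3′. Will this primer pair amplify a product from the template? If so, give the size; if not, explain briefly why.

Primer A (TCAATCTGC) matches the top strand at positions 5–13 (3' end points downstream).
Primer B (CGCCTAGGACCC) also matches the top strand directly, at positions 114–125 — its reverse complement GGGTCCTAGGCG is not present.
Both primers anneal to the bottom strand with 3' ends pointing the same way, so neither can prime synthesis back toward the other.

No product — both primers anneal to the same strand and extend in the same direction.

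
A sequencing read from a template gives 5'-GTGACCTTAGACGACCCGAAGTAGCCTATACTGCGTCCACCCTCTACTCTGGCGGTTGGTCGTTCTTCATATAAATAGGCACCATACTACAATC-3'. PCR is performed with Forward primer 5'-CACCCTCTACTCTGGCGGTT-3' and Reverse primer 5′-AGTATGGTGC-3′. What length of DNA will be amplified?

The forward primer matches the template at positions 38–57.
Taking the reverse complement of AGTATGGTGC gives GCACCATACT, found at positions 79–88 on the template; the primer anneals here to the top strand with its 3' end pointing upstream.
Amplicon spans positions 38–88: 51 bp.

51 bp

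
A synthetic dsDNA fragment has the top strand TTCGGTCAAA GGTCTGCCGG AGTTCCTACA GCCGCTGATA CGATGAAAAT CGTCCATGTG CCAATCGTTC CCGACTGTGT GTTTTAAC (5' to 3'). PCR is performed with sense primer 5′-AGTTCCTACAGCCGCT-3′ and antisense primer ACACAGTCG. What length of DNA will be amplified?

The forward primer matches the template at positions 21–36.
Taking the reverse complement of ACACAGTCG gives CGACTGTGT, found at positions 72–80 on the template; the primer anneals here to the top strand with its 3' end pointing upstream.
Amplicon spans positions 21–80: 60 bp.

60 bp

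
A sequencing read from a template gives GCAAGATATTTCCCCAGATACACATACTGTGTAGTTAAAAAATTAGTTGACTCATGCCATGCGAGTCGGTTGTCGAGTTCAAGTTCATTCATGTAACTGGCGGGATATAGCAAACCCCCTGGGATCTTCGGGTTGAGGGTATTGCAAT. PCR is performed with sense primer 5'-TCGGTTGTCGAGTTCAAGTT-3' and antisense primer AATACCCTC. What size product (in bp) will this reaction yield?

78 bp

Forward primer TCGGTTGTCGAGTTCAAGTT is found on the top strand at positions 66–85.
The reverse primer's reverse complement is GAGGGTATT, which matches the template at positions 135–143.
The product runs from position 66 to position 143, so its length is 143 − 66 + 1 = 78 bp.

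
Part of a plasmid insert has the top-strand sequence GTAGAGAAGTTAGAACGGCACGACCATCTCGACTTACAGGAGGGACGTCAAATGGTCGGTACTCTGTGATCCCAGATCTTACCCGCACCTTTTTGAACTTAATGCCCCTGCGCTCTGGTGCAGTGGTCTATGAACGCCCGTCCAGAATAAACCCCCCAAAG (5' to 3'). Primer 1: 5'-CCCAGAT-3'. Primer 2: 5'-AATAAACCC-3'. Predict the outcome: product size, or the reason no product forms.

No product — both primers anneal to the same strand and extend in the same direction.

Primer 1 (CCCAGAT) matches the top strand at positions 71–77 (3' end points downstream).
Primer 2 (AATAAACCC) also matches the top strand directly, at positions 146–154 — its reverse complement GGGTTTATT is not present.
Both primers anneal to the bottom strand with 3' ends pointing the same way, so neither can prime synthesis back toward the other.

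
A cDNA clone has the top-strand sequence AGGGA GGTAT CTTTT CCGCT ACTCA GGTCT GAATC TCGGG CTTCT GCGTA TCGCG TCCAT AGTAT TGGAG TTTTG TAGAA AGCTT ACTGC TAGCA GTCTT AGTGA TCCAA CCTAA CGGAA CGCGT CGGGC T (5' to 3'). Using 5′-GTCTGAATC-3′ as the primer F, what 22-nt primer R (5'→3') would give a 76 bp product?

The forward primer binds at positions 27–35, so a 76 bp product ends at position 27 + 76 − 1 = 102.
The reverse primer anneals to the top strand over positions 81–102, i.e. to AGCTTACTGCTAGCAGTCTTAG.
Its sequence written 5'→3' is the reverse complement: CTAAGACTGCTAGCAGTAAGCT.

5'-CTAAGACTGCTAGCAGTAAGCT-3'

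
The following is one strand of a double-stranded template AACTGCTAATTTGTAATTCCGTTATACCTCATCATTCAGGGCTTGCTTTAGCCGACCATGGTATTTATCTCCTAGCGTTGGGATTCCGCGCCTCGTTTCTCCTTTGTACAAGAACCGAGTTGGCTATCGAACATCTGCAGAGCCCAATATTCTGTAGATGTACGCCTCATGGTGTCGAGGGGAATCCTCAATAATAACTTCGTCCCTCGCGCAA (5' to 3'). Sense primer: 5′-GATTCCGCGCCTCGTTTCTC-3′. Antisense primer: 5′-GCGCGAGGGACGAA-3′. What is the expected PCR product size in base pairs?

131 bp

Scanning the template, GATTCCGCGCCTCGTTTCTC occurs at positions 82–101; this primer anneals to the bottom strand there with its 3' end pointing downstream.
Taking the reverse complement of GCGCGAGGGACGAA gives TTCGTCCCTCGCGC, found at positions 199–212 on the template; the primer anneals here to the top strand with its 3' end pointing upstream.
Product length = (reverse-primer end) − (forward-primer start) + 1 = 212 − 82 + 1 = 131 bp.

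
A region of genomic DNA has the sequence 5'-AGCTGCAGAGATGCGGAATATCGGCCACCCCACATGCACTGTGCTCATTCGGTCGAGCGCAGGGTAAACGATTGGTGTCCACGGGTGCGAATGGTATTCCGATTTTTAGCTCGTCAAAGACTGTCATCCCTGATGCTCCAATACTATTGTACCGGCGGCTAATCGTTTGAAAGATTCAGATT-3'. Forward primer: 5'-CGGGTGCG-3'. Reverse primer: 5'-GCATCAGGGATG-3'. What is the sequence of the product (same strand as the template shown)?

5'-CGGGTGCGAATGGTATTCCGATTTTTAGCTCGTCAAAGACTGTCATCCCTGATGC-3'

Forward primer CGGGTGCG is found on the top strand at positions 82–89.
The reverse primer's reverse complement is CATCCCTGATGC, which matches the template at positions 125–136.
The product is the template from position 82 through 136 (55 bp).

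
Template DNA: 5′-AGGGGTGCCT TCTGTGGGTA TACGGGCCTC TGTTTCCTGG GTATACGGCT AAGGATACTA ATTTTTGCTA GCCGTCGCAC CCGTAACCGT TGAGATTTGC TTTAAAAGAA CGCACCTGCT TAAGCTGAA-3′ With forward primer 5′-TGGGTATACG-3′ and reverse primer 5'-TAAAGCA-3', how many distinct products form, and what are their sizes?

Two products: 90 bp, 67 bp

The forward primer TGGGTATACG matches the top strand at positions 15–24, 38–47.
The reverse primer's reverse complement is TGCTTTA, matching at positions 98–104.
Each forward site pairs with the reverse site to give a product ending at position 104: sizes 90, 67 bp.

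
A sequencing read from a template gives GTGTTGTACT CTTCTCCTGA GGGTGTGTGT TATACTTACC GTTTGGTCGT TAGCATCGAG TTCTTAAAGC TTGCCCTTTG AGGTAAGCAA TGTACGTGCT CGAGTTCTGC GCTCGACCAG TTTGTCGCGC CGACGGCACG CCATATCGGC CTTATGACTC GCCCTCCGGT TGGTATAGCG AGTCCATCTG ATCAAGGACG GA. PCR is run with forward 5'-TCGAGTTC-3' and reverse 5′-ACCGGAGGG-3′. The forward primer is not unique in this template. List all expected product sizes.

The forward primer TCGAGTTC matches the top strand at positions 56–63, 100–107.
The reverse primer's reverse complement is CCCTCCGGT, matching at positions 162–170.
Each forward site pairs with the reverse site to give a product ending at position 170: sizes 115, 71 bp.

115 bp, 71 bp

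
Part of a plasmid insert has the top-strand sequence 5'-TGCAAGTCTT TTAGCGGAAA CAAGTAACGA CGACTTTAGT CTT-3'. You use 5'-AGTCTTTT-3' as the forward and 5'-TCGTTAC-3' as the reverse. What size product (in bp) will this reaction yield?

26 bp

Forward primer AGTCTTTT is found on the top strand at positions 5–12.
Taking the reverse complement of TCGTTAC gives GTAACGA, found at positions 24–30 on the template; the primer anneals here to the top strand with its 3' end pointing upstream.
Amplicon spans positions 5–30: 26 bp.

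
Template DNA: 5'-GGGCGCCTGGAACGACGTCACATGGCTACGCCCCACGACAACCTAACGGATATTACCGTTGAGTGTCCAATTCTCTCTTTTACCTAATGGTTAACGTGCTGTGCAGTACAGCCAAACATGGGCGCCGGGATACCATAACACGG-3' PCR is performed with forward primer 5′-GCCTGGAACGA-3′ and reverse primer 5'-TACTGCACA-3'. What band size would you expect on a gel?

104 bp

Scanning the template, GCCTGGAACGA occurs at positions 5–15; this primer anneals to the bottom strand there with its 3' end pointing downstream.
The reverse primer's reverse complement is TGTGCAGTA, which matches the template at positions 100–108.
The product runs from position 5 to position 108, so its length is 108 − 5 + 1 = 104 bp.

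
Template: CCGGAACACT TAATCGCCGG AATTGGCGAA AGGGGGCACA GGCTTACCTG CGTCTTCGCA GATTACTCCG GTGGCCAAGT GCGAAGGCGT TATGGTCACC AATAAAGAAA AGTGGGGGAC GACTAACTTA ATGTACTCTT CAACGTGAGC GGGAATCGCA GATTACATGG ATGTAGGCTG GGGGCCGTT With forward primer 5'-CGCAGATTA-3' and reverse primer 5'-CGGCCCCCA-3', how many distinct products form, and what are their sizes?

The forward primer CGCAGATTA matches the top strand at positions 57–65, 157–165.
The reverse primer's reverse complement is TGGGGGCCG, matching at positions 179–187.
Each forward site pairs with the reverse site to give a product ending at position 187: sizes 131, 31 bp.

Two products: 131 bp, 31 bp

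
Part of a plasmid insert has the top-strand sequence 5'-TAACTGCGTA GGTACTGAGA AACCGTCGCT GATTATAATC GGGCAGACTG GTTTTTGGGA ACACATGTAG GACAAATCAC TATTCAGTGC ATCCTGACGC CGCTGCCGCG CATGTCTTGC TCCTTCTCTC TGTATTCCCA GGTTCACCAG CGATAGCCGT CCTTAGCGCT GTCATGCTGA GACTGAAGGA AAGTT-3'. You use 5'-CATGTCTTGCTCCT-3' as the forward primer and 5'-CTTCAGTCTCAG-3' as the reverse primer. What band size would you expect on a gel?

78 bp

Forward primer CATGTCTTGCTCCT is found on the top strand at positions 111–124.
Reverse complement of the reverse primer: CTGAGACTGAAG. This occurs on the top strand at positions 177–188.
Amplicon spans positions 111–188: 78 bp.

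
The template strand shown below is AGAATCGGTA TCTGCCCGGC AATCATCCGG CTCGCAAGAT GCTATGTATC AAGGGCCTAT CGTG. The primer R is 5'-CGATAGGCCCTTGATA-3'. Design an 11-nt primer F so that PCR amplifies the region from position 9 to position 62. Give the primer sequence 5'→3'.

The reverse primer's reverse complement TATCAAGGGCCTATCG matches the template at positions 47–62; the product starts at position 9.
The forward primer is identical to the top strand over positions 9–19: TATCTGCCCGG.

5'-TATCTGCCCGG-3'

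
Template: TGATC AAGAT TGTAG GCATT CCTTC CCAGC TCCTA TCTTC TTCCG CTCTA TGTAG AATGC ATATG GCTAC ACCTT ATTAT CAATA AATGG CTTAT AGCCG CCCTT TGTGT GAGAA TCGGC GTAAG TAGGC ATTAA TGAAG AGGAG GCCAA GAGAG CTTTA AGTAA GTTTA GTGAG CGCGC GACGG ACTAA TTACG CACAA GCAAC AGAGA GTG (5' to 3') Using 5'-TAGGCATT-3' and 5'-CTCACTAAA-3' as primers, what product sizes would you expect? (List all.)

The forward primer TAGGCATT matches the top strand at positions 13–20, 126–133.
The reverse primer's reverse complement is TTTAGTGAG, matching at positions 167–175.
Each forward site pairs with the reverse site to give a product ending at position 175: sizes 163, 50 bp.

163 bp, 50 bp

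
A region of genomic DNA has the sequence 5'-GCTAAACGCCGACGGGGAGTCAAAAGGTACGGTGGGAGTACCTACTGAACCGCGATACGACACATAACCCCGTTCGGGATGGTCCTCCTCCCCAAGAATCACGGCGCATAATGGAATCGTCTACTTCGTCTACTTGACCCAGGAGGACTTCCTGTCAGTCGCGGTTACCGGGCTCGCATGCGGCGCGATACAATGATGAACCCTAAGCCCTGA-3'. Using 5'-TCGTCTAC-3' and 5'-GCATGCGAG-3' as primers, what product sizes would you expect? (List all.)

The forward primer TCGTCTAC matches the top strand at positions 117–124, 126–133.
The reverse primer's reverse complement is CTCGCATGC, matching at positions 173–181.
Each forward site pairs with the reverse site to give a product ending at position 181: sizes 65, 56 bp.

65 bp, 56 bp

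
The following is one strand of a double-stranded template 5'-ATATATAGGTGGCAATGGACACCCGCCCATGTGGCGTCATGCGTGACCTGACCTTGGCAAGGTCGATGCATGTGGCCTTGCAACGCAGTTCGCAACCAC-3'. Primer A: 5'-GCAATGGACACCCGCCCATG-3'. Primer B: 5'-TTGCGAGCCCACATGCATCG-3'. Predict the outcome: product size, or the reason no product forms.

Primer B (TTGCGAGCCCACATGCATCG) does not match the top strand, and its reverse complement CGATGCATGTGGGCTCGCAA does not match either.
With no annealing site for primer B, no amplification occurs.

No product — primer B has no binding site in the template.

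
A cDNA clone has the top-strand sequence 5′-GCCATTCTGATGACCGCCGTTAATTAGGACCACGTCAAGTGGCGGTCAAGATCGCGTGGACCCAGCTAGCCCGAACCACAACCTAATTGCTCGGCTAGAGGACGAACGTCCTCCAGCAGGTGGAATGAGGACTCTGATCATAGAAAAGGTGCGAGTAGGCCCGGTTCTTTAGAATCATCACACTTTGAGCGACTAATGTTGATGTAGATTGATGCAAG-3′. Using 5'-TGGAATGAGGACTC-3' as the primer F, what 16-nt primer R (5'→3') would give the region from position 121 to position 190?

5'-GCTCAAAGTGTGATGA-3'

The product's 3' end on the top strand is position 190.
The reverse primer anneals to the top strand over positions 175–190, i.e. to TCATCACACTTTGAGC.
Its sequence written 5'→3' is the reverse complement: GCTCAAAGTGTGATGA.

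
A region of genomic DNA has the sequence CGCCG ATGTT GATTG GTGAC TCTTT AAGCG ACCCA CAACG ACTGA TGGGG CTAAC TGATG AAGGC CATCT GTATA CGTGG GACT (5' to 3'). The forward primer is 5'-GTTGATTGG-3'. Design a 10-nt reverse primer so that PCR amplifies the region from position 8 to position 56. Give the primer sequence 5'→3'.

The product's 3' end on the top strand is position 56.
The reverse primer anneals to the top strand over positions 47–56, i.e. to GGGGCTAACT.
Its sequence written 5'→3' is the reverse complement: AGTTAGCCCC.

5'-AGTTAGCCCC-3'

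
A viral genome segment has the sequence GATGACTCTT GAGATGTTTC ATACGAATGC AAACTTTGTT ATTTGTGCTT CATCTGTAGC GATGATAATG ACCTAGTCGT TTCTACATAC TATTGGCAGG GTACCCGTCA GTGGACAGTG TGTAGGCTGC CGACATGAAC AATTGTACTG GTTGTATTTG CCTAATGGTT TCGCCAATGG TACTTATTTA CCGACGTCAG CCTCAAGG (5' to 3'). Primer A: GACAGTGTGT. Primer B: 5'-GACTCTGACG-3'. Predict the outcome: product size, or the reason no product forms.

No product — primer B has no binding site in the template.

Primer B (GACTCTGACG) does not match the top strand, and its reverse complement CGTCAGAGTC does not match either.
With no annealing site for primer B, no amplification occurs.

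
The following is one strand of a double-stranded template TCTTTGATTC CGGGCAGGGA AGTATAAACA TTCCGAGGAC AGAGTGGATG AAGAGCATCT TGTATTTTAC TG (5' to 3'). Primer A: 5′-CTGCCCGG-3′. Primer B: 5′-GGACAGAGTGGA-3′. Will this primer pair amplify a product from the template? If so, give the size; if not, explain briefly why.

No product — the primers' 3' ends point away from each other.

Primer A (CTGCCCGG) has reverse complement CCGGGCAG, which matches the top strand at positions 10–17; primer A anneals to the top strand there with its 3' end pointing upstream toward position 10.
Primer B (GGACAGAGTGGA) matches the top strand directly at positions 37–48; it anneals to the bottom strand with its 3' end pointing downstream toward position 48.
The 3' ends diverge (primer A extends toward position 1, primer B toward position 72), so the primers never converge on a shared product.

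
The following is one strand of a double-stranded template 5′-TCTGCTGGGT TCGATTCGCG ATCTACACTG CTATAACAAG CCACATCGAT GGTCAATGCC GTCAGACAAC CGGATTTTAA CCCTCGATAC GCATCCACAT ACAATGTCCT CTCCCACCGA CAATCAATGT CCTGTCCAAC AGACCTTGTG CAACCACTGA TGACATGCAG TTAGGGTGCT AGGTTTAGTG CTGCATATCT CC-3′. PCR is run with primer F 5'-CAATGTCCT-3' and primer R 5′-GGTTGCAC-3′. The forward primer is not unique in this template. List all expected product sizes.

54 bp, 31 bp

The forward primer CAATGTCCT matches the top strand at positions 102–110, 125–133.
The reverse primer's reverse complement is GTGCAACC, matching at positions 148–155.
Each forward site pairs with the reverse site to give a product ending at position 155: sizes 54, 31 bp.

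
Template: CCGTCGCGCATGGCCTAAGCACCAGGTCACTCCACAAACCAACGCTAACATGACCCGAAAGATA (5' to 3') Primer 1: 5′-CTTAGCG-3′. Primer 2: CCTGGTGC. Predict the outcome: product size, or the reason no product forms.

Primer 1 (CTTAGCG) does not match the top strand, and its reverse complement CGCTAAG does not match either.
With no annealing site for primer 1, no amplification occurs.

No product — primer 1 has no binding site in the template.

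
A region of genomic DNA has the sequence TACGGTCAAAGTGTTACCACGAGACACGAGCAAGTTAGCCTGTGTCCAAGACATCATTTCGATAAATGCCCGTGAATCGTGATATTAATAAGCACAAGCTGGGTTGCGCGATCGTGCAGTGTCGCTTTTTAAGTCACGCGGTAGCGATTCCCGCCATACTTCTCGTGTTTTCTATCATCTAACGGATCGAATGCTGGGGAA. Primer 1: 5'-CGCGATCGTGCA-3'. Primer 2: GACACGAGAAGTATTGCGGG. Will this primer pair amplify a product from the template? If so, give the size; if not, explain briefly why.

Primer 2 (GACACGAGAAGTATTGCGGG) does not match the top strand, and its reverse complement CCCGCAATACTTCTCGTGTC does not match either.
With no annealing site for primer 2, no amplification occurs.

No product — primer 2 has no binding site in the template.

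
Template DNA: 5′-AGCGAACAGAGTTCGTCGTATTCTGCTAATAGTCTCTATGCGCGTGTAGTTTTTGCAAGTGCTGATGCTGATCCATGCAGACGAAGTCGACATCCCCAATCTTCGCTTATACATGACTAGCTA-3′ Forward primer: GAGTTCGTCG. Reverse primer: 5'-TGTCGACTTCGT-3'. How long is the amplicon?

The forward primer matches the template at positions 9–18.
Reverse complement of the reverse primer: ACGAAGTCGACA. This occurs on the top strand at positions 81–92.
The product runs from position 9 to position 92, so its length is 92 − 9 + 1 = 84 bp.

84 bp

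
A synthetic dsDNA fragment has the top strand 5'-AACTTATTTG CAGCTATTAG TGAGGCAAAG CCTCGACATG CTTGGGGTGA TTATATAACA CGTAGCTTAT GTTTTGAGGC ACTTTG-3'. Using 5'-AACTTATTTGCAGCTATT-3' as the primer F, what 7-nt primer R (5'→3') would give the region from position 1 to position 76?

5'-CAAAACA-3'

The product's 3' end on the top strand is position 76.
The reverse primer anneals to the top strand over positions 70–76, i.e. to TGTTTTG.
Its sequence written 5'→3' is the reverse complement: CAAAACA.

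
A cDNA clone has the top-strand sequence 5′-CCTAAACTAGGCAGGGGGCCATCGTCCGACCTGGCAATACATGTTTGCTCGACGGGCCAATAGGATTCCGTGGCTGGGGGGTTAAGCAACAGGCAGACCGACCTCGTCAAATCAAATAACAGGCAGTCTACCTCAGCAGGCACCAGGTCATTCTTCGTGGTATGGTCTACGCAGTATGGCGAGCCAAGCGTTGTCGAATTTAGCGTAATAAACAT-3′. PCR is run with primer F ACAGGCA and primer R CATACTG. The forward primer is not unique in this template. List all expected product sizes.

The forward primer ACAGGCA matches the top strand at positions 89–95, 119–125.
The reverse primer's reverse complement is CAGTATG, matching at positions 172–178.
Each forward site pairs with the reverse site to give a product ending at position 178: sizes 90, 60 bp.

90 bp, 60 bp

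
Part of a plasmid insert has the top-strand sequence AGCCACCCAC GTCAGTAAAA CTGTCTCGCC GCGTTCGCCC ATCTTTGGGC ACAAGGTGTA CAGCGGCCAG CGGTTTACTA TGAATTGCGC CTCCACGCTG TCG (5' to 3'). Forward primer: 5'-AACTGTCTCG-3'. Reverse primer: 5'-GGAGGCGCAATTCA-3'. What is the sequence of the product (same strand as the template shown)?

Scanning the template, AACTGTCTCG occurs at positions 19–28; this primer anneals to the bottom strand there with its 3' end pointing downstream.
Taking the reverse complement of GGAGGCGCAATTCA gives TGAATTGCGCCTCC, found at positions 81–94 on the template; the primer anneals here to the top strand with its 3' end pointing upstream.
The product is the template from position 19 through 94 (76 bp).

5'-AACTGTCTCGCCGCGTTCGCCCATCTTTGGGCACAAGGTGTACAGCGGCCAGCGGTTTACTATGAATTGCGCCTCC-3'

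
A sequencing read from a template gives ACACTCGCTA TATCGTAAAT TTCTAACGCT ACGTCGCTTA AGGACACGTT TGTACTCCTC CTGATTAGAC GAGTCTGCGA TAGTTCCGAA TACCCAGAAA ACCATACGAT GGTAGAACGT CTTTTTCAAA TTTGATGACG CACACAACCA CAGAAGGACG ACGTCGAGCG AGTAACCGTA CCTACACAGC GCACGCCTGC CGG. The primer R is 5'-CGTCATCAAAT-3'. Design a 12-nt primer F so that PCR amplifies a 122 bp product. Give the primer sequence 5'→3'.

5'-ATTTCTAACGCT-3'

The reverse primer's reverse complement ATTTGATGACG matches the template at positions 130–140, so the product ends at position 140.
A 122 bp product then starts at position 140 − 122 + 1 = 19.
The forward primer is identical to the top strand there: ATTTCTAACGCT.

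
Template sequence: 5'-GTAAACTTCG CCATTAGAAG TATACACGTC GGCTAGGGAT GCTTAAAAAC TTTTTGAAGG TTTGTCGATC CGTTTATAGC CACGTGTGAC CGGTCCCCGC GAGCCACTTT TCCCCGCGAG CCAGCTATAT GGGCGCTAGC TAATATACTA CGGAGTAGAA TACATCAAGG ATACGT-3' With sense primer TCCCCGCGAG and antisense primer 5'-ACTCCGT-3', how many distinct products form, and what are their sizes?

Two products: 63 bp, 46 bp

The forward primer TCCCCGCGAG matches the top strand at positions 94–103, 111–120.
The reverse primer's reverse complement is ACGGAGT, matching at positions 150–156.
Each forward site pairs with the reverse site to give a product ending at position 156: sizes 63, 46 bp.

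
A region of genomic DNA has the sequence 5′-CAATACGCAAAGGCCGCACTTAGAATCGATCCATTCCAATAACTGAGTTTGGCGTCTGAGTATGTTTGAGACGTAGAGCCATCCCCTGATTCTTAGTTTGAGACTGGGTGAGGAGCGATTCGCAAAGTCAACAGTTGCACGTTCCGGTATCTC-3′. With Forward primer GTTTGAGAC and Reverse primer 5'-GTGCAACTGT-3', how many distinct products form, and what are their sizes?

Two products: 77 bp, 45 bp

The forward primer GTTTGAGAC matches the top strand at positions 64–72, 96–104.
The reverse primer's reverse complement is ACAGTTGCAC, matching at positions 131–140.
Each forward site pairs with the reverse site to give a product ending at position 140: sizes 77, 45 bp.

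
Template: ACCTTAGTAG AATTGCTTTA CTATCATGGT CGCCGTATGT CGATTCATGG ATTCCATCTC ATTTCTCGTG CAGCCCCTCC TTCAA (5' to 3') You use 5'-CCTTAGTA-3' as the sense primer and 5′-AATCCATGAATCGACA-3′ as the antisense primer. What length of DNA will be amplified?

Forward primer CCTTAGTA is found on the top strand at positions 2–9.
Reverse complement of the reverse primer: TGTCGATTCATGGATT. This occurs on the top strand at positions 38–53.
Product length = (reverse-primer end) − (forward-primer start) + 1 = 53 − 2 + 1 = 52 bp.

52 bp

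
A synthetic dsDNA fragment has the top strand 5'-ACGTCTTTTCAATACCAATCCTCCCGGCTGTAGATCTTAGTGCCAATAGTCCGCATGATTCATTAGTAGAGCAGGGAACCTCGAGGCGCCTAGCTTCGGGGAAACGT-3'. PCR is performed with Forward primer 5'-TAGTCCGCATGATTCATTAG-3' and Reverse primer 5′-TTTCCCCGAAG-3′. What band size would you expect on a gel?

Forward primer TAGTCCGCATGATTCATTAG is found on the top strand at positions 47–66.
The reverse primer's reverse complement is CTTCGGGGAAA, which matches the template at positions 94–104.
The product runs from position 47 to position 104, so its length is 104 − 47 + 1 = 58 bp.

58 bp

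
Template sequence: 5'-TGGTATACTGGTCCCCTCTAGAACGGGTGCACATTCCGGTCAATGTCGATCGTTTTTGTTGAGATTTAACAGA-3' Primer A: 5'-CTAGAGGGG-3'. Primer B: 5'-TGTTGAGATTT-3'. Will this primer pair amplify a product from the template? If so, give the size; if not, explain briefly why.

No product — the primers' 3' ends point away from each other.

Primer A (CTAGAGGGG) has reverse complement CCCCTCTAG, which matches the top strand at positions 13–21; primer A anneals to the top strand there with its 3' end pointing upstream toward position 13.
Primer B (TGTTGAGATTT) matches the top strand directly at positions 57–67; it anneals to the bottom strand with its 3' end pointing downstream toward position 67.
The 3' ends diverge (primer A extends toward position 1, primer B toward position 73), so the primers never converge on a shared product.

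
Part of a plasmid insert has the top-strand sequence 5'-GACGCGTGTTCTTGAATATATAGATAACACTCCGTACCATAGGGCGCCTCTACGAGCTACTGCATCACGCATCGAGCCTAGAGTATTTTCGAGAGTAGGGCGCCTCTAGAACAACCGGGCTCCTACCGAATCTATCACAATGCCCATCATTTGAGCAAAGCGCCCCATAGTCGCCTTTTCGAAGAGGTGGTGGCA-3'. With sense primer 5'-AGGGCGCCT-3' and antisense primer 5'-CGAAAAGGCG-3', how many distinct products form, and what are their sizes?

The forward primer AGGGCGCCT matches the top strand at positions 41–49, 97–105.
The reverse primer's reverse complement is CGCCTTTTCG, matching at positions 172–181.
Each forward site pairs with the reverse site to give a product ending at position 181: sizes 141, 85 bp.

Two products: 141 bp, 85 bp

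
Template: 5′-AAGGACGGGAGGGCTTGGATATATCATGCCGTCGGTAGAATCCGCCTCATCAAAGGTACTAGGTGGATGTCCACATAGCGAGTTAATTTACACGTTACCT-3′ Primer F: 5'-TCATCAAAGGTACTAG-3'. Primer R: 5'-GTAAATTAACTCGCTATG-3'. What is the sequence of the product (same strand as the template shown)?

The forward primer matches the template at positions 47–62.
Taking the reverse complement of GTAAATTAACTCGCTATG gives CATAGCGAGTTAATTTAC, found at positions 74–91 on the template; the primer anneals here to the top strand with its 3' end pointing upstream.
The product is the template from position 47 through 91 (45 bp).

5'-TCATCAAAGGTACTAGGTGGATGTCCACATAGCGAGTTAATTTAC-3'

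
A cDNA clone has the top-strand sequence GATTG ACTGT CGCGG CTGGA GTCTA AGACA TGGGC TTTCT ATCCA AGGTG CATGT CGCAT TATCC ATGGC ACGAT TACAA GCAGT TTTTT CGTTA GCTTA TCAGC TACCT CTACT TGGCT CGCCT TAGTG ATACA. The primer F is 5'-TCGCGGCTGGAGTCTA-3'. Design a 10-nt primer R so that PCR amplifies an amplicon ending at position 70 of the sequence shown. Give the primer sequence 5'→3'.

The forward primer binds at positions 10–25; the product's 3' end on the top strand is position 70.
The reverse primer anneals to the top strand over positions 61–70, i.e. to TATCCATGGC.
Its sequence written 5'→3' is the reverse complement: GCCATGGATA.

5'-GCCATGGATA-3'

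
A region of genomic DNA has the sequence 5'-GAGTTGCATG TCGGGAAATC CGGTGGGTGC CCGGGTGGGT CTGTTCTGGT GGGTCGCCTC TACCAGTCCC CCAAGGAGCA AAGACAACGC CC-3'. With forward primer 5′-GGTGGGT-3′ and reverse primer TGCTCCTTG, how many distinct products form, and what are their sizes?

Three products: 59 bp, 47 bp, 33 bp

The forward primer GGTGGGT matches the top strand at positions 22–28, 34–40, 48–54.
The reverse primer's reverse complement is CAAGGAGCA, matching at positions 72–80.
Each forward site pairs with the reverse site to give a product ending at position 80: sizes 59, 47, 33 bp.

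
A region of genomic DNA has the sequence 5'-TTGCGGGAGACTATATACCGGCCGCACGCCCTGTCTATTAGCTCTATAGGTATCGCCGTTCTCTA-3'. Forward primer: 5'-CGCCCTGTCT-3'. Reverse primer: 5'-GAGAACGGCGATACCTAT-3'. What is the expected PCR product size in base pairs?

37 bp

Scanning the template, CGCCCTGTCT occurs at positions 27–36; this primer anneals to the bottom strand there with its 3' end pointing downstream.
The reverse primer's reverse complement is ATAGGTATCGCCGTTCTC, which matches the template at positions 46–63.
Amplicon spans positions 27–63: 37 bp.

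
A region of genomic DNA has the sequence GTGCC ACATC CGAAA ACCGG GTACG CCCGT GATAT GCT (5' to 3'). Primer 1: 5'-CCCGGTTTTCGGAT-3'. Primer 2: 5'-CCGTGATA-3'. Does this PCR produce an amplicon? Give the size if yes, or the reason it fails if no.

No product — the primers' 3' ends point away from each other.

Primer 1 (CCCGGTTTTCGGAT) has reverse complement ATCCGAAAACCGGG, which matches the top strand at positions 8–21; primer 1 anneals to the top strand there with its 3' end pointing upstream toward position 8.
Primer 2 (CCGTGATA) matches the top strand directly at positions 27–34; it anneals to the bottom strand with its 3' end pointing downstream toward position 34.
The 3' ends diverge (primer 1 extends toward position 1, primer 2 toward position 38), so the primers never converge on a shared product.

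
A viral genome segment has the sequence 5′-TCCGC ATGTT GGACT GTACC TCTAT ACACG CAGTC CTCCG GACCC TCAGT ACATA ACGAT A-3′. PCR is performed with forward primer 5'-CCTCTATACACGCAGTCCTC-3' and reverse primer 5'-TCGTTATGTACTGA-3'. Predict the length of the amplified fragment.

41 bp

Scanning the template, CCTCTATACACGCAGTCCTC occurs at positions 19–38; this primer anneals to the bottom strand there with its 3' end pointing downstream.
Reverse complement of the reverse primer: TCAGTACATAACGA. This occurs on the top strand at positions 46–59.
The product runs from position 19 to position 59, so its length is 59 − 19 + 1 = 41 bp.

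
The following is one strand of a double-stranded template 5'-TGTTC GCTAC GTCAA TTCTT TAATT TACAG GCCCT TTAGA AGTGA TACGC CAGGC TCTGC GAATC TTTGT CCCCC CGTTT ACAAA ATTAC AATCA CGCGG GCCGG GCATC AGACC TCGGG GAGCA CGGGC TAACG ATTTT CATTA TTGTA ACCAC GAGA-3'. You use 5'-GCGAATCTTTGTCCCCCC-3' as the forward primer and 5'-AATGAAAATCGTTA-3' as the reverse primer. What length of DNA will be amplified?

The forward primer matches the template at positions 59–76.
Reverse complement of the reverse primer: TAACGATTTTCATT. This occurs on the top strand at positions 131–144.
Product length = (reverse-primer end) − (forward-primer start) + 1 = 144 − 59 + 1 = 86 bp.

86 bp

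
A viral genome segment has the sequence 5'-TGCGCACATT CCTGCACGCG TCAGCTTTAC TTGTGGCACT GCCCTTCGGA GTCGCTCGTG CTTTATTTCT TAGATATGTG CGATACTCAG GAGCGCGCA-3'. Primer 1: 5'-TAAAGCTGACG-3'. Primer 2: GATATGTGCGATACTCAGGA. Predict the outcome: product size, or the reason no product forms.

Primer 1 (TAAAGCTGACG) has reverse complement CGTCAGCTTTA, which matches the top strand at positions 19–29; primer 1 anneals to the top strand there with its 3' end pointing upstream toward position 19.
Primer 2 (GATATGTGCGATACTCAGGA) matches the top strand directly at positions 73–92; it anneals to the bottom strand with its 3' end pointing downstream toward position 92.
The 3' ends diverge (primer 1 extends toward position 1, primer 2 toward position 99), so the primers never converge on a shared product.

No product — the primers' 3' ends point away from each other.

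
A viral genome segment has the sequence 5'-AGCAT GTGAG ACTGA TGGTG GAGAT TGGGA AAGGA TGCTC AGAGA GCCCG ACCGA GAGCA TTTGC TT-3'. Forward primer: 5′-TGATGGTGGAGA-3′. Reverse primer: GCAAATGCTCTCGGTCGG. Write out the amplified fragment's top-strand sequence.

5'-TGATGGTGGAGATTGGGAAAGGATGCTCAGAGAGCCCGACCGAGAGCATTTGC-3'

The forward primer matches the template at positions 13–24.
Reverse complement of the reverse primer: CCGACCGAGAGCATTTGC. This occurs on the top strand at positions 48–65.
The product is the template from position 13 through 65 (53 bp).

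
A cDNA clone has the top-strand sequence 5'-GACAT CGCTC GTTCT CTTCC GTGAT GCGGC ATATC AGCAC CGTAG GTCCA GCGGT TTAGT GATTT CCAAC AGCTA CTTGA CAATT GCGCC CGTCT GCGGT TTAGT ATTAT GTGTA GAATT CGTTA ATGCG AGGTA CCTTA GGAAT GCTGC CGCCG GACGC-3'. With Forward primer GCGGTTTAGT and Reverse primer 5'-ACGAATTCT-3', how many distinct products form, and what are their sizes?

Two products: 73 bp, 28 bp

The forward primer GCGGTTTAGT matches the top strand at positions 51–60, 96–105.
The reverse primer's reverse complement is AGAATTCGT, matching at positions 115–123.
Each forward site pairs with the reverse site to give a product ending at position 123: sizes 73, 28 bp.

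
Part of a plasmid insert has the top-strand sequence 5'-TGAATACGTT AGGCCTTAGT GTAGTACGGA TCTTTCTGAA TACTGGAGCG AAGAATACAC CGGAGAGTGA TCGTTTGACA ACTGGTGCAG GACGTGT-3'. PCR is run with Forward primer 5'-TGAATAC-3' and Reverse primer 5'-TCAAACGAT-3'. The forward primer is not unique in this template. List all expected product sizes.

78 bp, 42 bp

The forward primer TGAATAC matches the top strand at positions 1–7, 37–43.
The reverse primer's reverse complement is ATCGTTTGA, matching at positions 70–78.
Each forward site pairs with the reverse site to give a product ending at position 78: sizes 78, 42 bp.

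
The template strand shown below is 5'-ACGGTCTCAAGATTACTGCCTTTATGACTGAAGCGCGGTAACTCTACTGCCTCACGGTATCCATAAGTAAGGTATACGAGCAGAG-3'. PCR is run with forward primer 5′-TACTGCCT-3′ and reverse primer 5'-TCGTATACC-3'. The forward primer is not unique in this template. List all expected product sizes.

The forward primer TACTGCCT matches the top strand at positions 14–21, 45–52.
The reverse primer's reverse complement is GGTATACGA, matching at positions 71–79.
Each forward site pairs with the reverse site to give a product ending at position 79: sizes 66, 35 bp.

66 bp, 35 bp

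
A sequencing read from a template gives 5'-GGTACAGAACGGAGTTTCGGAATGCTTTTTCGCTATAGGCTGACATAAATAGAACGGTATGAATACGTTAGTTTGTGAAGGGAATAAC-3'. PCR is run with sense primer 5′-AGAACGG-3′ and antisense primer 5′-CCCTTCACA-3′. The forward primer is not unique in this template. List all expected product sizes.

The forward primer AGAACGG matches the top strand at positions 6–12, 51–57.
The reverse primer's reverse complement is TGTGAAGGG, matching at positions 74–82.
Each forward site pairs with the reverse site to give a product ending at position 82: sizes 77, 32 bp.

77 bp, 32 bp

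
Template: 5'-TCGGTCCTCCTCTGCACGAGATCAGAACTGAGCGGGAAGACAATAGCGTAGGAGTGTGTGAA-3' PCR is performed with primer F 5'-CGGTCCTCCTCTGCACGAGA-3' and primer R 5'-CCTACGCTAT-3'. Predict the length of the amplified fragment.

51 bp

Scanning the template, CGGTCCTCCTCTGCACGAGA occurs at positions 2–21; this primer anneals to the bottom strand there with its 3' end pointing downstream.
The reverse primer's reverse complement is ATAGCGTAGG, which matches the template at positions 43–52.
The product runs from position 2 to position 52, so its length is 52 − 2 + 1 = 51 bp.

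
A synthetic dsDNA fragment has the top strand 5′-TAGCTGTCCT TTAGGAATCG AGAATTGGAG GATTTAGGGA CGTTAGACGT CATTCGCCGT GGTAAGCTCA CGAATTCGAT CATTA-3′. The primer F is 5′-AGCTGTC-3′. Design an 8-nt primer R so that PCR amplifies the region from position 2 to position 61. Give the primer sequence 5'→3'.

The product's 3' end on the top strand is position 61.
The reverse primer anneals to the top strand over positions 54–61, i.e. to TCGCCGTG.
Its sequence written 5'→3' is the reverse complement: CACGGCGA.

5'-CACGGCGA-3'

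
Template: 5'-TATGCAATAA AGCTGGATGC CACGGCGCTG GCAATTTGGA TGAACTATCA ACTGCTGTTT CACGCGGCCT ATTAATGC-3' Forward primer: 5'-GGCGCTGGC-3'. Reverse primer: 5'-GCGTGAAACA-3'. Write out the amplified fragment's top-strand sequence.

5'-GGCGCTGGCAATTTGGATGAACTATCAACTGCTGTTTCACGC-3'

Forward primer GGCGCTGGC is found on the top strand at positions 24–32.
Taking the reverse complement of GCGTGAAACA gives TGTTTCACGC, found at positions 56–65 on the template; the primer anneals here to the top strand with its 3' end pointing upstream.
The product is the template from position 24 through 65 (42 bp).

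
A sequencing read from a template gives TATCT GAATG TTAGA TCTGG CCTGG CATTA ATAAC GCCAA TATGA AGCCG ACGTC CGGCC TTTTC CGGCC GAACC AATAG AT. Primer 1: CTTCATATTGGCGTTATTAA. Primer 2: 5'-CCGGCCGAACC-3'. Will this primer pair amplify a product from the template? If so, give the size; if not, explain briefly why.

No product — the primers' 3' ends point away from each other.

Primer 1 (CTTCATATTGGCGTTATTAA) has reverse complement TTAATAACGCCAATATGAAG, which matches the top strand at positions 28–47; primer 1 anneals to the top strand there with its 3' end pointing upstream toward position 28.
Primer 2 (CCGGCCGAACC) matches the top strand directly at positions 65–75; it anneals to the bottom strand with its 3' end pointing downstream toward position 75.
The 3' ends diverge (primer 1 extends toward position 1, primer 2 toward position 82), so the primers never converge on a shared product.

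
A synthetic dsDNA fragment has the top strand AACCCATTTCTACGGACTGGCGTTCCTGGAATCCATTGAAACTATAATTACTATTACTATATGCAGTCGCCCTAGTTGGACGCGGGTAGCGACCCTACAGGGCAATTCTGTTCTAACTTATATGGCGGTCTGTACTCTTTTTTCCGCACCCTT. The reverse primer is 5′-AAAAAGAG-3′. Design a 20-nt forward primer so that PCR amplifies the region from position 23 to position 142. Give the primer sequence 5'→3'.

The reverse primer's reverse complement CTCTTTTT matches the template at positions 135–142; the product starts at position 23.
The forward primer is identical to the top strand over positions 23–42: TTCCTGGAATCCATTGAAAC.

5'-TTCCTGGAATCCATTGAAAC-3'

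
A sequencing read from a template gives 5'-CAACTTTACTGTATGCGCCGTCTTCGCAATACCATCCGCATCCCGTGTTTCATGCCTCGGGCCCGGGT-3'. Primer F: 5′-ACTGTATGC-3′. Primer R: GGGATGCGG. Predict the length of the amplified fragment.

37 bp

The forward primer matches the template at positions 8–16.
Reverse complement of the reverse primer: CCGCATCCC. This occurs on the top strand at positions 36–44.
The product runs from position 8 to position 44, so its length is 44 − 8 + 1 = 37 bp.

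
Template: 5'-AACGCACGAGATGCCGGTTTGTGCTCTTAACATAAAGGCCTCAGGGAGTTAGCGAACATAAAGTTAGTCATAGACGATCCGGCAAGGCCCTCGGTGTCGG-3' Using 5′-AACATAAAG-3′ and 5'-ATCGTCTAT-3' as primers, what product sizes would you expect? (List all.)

The forward primer AACATAAAG matches the top strand at positions 29–37, 55–63.
The reverse primer's reverse complement is ATAGACGAT, matching at positions 70–78.
Each forward site pairs with the reverse site to give a product ending at position 78: sizes 50, 24 bp.

50 bp, 24 bp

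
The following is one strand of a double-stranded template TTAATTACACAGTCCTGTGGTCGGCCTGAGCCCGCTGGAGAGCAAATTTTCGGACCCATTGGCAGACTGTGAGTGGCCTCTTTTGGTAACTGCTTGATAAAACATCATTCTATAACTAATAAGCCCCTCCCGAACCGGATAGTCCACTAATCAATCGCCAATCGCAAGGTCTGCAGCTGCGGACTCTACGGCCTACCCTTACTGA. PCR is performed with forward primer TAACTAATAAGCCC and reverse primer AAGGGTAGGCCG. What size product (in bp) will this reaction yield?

Forward primer TAACTAATAAGCCC is found on the top strand at positions 113–126.
The reverse primer's reverse complement is CGGCCTACCCTT, which matches the template at positions 189–200.
The product runs from position 113 to position 200, so its length is 200 − 113 + 1 = 88 bp.

88 bp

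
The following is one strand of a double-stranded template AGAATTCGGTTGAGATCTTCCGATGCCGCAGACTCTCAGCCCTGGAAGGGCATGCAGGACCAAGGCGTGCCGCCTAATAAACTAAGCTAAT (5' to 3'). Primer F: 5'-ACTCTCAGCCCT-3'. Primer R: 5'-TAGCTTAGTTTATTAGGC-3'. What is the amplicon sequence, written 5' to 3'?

The forward primer matches the template at positions 32–43.
The reverse primer's reverse complement is GCCTAATAAACTAAGCTA, which matches the template at positions 72–89.
The product is the template from position 32 through 89 (58 bp).

5'-ACTCTCAGCCCTGGAAGGGCATGCAGGACCAAGGCGTGCCGCCTAATAAACTAAGCTA-3'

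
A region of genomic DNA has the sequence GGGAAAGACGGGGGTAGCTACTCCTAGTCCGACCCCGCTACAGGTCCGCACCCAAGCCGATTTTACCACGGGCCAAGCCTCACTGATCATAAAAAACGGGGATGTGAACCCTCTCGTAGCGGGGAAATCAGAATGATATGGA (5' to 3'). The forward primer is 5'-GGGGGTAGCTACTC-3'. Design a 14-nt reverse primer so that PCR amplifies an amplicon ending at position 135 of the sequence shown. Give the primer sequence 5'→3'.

The forward primer binds at positions 10–23; the product's 3' end on the top strand is position 135.
The reverse primer anneals to the top strand over positions 122–135, i.e. to GGGAAATCAGAATG.
Its sequence written 5'→3' is the reverse complement: CATTCTGATTTCCC.

5'-CATTCTGATTTCCC-3'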